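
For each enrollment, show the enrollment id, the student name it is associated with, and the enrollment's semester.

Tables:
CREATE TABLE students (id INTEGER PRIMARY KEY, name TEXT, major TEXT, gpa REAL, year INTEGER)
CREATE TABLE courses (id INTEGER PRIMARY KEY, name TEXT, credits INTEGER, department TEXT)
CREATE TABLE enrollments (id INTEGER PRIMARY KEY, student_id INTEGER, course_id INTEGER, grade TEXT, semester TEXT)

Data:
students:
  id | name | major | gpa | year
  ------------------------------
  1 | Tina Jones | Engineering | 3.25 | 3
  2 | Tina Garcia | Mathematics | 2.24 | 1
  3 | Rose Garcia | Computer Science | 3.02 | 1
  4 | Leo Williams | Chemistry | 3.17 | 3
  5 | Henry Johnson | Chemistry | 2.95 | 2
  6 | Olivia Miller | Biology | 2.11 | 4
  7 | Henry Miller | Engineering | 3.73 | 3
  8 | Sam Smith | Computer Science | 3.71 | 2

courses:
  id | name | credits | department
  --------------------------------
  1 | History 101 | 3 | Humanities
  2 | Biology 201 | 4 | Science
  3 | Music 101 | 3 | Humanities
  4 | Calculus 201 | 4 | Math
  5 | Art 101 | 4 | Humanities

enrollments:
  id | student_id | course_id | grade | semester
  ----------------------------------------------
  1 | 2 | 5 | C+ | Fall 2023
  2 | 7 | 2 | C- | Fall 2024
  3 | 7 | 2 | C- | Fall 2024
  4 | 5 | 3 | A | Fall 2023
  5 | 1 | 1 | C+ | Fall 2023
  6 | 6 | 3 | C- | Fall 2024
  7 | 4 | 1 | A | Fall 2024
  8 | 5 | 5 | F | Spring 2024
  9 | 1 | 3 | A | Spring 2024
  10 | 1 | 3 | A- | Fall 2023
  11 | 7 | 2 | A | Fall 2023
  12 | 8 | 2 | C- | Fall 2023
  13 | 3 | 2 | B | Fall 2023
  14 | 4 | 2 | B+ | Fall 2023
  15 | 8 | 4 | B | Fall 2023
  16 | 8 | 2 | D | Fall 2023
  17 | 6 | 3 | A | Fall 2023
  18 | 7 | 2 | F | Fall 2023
SELECT c.id, p.name AS student, c.semester FROM enrollments c JOIN students p ON c.student_id = p.id

Execution result:
id | student | semester
1 | Tina Garcia | Fall 2023
2 | Henry Miller | Fall 2024
3 | Henry Miller | Fall 2024
4 | Henry Johnson | Fall 2023
5 | Tina Jones | Fall 2023
6 | Olivia Miller | Fall 2024
7 | Leo Williams | Fall 2024
8 | Henry Johnson | Spring 2024
9 | Tina Jones | Spring 2024
10 | Tina Jones | Fall 2023
11 | Henry Miller | Fall 2023
12 | Sam Smith | Fall 2023
13 | Rose Garcia | Fall 2023
14 | Leo Williams | Fall 2023
15 | Sam Smith | Fall 2023
16 | Sam Smith | Fall 2023
17 | Olivia Miller | Fall 2023
18 | Henry Miller | Fall 2023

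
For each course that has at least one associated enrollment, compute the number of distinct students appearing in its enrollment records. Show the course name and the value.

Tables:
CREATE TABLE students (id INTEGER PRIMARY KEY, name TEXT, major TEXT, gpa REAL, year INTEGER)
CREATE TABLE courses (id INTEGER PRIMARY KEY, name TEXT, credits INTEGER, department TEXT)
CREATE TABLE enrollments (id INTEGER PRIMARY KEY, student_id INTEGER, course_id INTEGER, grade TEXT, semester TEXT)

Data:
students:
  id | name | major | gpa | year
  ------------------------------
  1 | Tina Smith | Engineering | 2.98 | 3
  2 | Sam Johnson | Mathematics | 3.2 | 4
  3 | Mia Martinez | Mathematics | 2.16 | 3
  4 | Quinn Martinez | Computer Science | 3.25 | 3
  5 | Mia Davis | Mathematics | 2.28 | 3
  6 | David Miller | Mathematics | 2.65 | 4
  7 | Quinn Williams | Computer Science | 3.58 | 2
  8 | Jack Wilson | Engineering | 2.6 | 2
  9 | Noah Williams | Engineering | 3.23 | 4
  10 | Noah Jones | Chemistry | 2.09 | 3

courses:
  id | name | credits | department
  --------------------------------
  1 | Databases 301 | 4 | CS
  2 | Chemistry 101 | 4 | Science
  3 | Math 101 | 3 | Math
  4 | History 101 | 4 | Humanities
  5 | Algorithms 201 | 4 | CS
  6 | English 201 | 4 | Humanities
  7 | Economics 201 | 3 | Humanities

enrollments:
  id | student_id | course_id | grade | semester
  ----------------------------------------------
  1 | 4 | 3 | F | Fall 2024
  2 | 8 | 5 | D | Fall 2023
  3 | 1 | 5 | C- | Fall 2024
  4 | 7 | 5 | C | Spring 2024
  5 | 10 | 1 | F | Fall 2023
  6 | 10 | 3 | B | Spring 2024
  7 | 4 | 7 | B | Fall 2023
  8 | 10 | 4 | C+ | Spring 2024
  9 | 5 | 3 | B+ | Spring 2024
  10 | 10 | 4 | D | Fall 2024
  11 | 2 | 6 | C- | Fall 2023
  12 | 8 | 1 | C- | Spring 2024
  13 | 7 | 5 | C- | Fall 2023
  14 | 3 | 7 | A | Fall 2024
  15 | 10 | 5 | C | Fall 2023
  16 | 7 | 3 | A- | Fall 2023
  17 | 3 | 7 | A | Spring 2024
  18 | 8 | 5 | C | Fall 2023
SELECT p.name, COUNT(DISTINCT c.student_id) AS distinct_student_count FROM enrollments c JOIN courses p ON c.course_id = p.id GROUP BY p.id, p.name

Execution result:
name | distinct_student_count
Databases 301 | 2
Math 101 | 4
History 101 | 1
Algorithms 201 | 4
English 201 | 1
Economics 201 | 2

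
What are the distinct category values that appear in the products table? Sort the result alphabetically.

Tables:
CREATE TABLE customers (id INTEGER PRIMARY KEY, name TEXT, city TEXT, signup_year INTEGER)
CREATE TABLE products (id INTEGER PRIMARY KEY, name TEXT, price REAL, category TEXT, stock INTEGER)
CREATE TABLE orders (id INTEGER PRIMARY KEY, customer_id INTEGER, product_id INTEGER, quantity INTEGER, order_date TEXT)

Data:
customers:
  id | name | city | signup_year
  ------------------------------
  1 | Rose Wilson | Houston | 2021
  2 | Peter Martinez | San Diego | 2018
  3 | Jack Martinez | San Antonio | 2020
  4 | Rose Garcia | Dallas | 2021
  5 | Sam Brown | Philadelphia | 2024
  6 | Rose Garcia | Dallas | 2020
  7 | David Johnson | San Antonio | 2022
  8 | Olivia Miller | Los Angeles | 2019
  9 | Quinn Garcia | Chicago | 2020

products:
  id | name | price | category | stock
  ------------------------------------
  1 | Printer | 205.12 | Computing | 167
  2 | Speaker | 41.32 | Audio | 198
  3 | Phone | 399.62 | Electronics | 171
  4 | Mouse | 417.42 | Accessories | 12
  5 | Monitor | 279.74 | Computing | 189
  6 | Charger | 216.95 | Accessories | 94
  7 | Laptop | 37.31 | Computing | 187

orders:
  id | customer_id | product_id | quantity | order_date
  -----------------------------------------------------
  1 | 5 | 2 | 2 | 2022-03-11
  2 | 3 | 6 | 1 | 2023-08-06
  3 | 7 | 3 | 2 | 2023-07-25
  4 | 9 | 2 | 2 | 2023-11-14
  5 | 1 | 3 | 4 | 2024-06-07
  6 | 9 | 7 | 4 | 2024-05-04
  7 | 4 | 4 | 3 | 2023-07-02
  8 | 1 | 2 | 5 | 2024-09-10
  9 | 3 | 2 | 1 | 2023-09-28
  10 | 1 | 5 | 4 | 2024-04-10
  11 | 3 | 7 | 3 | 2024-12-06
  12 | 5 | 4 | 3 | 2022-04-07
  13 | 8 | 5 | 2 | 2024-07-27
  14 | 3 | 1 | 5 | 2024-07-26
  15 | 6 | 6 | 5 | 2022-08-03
SELECT DISTINCT category FROM products ORDER BY category

Execution result:
category
Accessories
Audio
Computing
Electronics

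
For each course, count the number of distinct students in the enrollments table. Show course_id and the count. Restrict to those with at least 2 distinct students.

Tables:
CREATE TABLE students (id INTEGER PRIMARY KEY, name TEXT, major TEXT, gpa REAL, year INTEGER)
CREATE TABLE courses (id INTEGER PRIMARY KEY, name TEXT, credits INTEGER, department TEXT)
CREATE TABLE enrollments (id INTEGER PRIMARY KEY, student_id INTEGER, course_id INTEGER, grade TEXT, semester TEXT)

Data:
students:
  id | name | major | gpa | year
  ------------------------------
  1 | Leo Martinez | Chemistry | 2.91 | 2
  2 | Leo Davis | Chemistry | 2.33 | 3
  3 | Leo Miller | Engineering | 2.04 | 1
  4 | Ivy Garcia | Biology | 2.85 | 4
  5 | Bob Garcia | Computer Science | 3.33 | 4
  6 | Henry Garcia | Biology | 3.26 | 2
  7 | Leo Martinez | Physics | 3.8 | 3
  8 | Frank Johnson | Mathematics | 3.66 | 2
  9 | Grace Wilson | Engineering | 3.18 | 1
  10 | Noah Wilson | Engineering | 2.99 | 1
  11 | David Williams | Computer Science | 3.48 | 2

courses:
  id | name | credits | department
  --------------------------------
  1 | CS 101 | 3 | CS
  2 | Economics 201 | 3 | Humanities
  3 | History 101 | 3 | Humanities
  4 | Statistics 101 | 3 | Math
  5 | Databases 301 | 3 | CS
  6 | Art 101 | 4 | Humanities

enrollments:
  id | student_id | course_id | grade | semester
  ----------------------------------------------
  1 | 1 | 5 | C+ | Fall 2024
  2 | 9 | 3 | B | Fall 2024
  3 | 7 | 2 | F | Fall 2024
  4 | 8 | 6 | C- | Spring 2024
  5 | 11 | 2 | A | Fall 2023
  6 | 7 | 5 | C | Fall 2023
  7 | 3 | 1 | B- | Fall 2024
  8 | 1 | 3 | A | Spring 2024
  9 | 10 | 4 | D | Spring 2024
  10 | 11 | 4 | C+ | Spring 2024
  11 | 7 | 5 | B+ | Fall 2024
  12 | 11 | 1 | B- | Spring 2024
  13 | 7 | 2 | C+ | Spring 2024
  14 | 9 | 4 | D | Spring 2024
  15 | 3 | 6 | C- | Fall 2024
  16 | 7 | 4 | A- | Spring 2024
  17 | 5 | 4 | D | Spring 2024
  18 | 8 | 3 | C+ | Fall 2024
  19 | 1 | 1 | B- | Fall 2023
SELECT course_id, COUNT(DISTINCT student_id) AS distinct_student_count FROM enrollments GROUP BY course_id HAVING COUNT(DISTINCT student_id) >= 2

Execution result:
course_id | distinct_student_count
1 | 3
2 | 2
3 | 3
4 | 5
5 | 2
6 | 2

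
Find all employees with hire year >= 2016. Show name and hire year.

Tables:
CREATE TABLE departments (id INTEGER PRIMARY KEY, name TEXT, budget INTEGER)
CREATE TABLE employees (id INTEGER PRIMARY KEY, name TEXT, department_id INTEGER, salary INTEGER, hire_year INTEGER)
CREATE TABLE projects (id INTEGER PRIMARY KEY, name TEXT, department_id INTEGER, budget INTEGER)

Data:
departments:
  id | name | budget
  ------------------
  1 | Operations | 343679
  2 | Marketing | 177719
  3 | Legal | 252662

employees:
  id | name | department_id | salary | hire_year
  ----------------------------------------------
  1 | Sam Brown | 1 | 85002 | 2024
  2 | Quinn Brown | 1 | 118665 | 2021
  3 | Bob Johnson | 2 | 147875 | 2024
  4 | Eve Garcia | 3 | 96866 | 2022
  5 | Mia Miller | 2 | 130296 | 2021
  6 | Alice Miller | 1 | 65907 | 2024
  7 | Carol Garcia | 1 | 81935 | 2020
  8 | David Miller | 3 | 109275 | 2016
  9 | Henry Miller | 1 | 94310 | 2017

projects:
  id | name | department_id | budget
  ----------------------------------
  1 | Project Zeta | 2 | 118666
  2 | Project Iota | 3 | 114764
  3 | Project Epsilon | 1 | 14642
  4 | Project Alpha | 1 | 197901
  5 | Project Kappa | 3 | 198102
SELECT name, hire_year FROM employees WHERE hire_year >= 2016

Execution result:
name | hire_year
Sam Brown | 2024
Quinn Brown | 2021
Bob Johnson | 2024
Eve Garcia | 2022
Mia Miller | 2021
Alice Miller | 2024
Carol Garcia | 2020
David Miller | 2016
Henry Miller | 2017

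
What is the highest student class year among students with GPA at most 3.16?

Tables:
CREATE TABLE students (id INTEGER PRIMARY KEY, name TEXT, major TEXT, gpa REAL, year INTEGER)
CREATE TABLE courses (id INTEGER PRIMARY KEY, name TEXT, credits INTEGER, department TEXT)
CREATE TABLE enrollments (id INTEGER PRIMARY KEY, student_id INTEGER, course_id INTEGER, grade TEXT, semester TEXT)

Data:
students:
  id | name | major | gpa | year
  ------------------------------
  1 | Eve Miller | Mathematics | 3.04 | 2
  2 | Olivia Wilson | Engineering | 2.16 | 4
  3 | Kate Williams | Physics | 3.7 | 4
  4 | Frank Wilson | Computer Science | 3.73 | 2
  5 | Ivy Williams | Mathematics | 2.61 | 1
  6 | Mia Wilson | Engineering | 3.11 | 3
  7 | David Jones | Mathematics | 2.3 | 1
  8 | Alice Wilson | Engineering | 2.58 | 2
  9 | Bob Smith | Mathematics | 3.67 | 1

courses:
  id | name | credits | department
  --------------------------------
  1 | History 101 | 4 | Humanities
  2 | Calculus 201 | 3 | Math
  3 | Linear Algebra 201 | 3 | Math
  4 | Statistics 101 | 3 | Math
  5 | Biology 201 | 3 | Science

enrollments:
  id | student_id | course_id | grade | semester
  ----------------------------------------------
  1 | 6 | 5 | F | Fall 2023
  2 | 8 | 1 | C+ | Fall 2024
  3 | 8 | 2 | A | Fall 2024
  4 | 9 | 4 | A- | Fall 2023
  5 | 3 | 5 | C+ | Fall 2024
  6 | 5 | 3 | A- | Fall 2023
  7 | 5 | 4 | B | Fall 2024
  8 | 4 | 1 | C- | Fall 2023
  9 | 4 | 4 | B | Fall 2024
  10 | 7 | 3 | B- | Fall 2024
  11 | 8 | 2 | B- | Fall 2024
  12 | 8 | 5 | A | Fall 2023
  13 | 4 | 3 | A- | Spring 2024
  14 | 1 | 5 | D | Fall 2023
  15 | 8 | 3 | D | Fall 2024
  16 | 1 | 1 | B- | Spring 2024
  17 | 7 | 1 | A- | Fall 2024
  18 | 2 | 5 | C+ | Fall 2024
SELECT MAX(year) FROM students WHERE gpa <= 3.16

Execution result:
4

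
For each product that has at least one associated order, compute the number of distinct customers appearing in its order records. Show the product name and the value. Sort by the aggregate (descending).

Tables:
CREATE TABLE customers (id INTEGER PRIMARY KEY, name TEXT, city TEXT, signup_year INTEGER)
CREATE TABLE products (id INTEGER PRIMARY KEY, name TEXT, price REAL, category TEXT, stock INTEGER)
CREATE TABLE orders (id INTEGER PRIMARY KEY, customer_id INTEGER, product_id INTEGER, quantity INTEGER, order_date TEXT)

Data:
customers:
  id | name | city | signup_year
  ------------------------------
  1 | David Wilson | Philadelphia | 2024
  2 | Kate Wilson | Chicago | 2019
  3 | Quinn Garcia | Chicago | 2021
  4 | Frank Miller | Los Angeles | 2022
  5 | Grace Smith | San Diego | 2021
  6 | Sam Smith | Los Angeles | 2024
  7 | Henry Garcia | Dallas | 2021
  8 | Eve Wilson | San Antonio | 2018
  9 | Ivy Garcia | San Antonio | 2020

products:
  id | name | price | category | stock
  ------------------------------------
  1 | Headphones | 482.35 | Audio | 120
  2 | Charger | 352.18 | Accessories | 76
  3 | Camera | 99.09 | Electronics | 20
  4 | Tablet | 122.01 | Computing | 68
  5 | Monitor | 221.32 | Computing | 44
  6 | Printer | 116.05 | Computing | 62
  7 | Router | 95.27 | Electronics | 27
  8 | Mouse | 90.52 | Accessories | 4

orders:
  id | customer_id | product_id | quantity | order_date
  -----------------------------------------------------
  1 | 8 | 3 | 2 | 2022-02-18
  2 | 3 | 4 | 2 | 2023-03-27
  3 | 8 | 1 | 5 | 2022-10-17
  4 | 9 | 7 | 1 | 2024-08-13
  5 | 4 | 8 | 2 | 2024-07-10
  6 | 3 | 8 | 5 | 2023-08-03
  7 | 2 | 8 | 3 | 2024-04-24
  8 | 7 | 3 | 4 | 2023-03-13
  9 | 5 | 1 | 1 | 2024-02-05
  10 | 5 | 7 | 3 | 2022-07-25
SELECT p.name, COUNT(DISTINCT c.customer_id) AS distinct_customer_count FROM orders c JOIN products p ON c.product_id = p.id GROUP BY p.id, p.name ORDER BY distinct_customer_count DESC

Execution result:
name | distinct_customer_count
Mouse | 3
Headphones | 2
Camera | 2
Router | 2
Tablet | 1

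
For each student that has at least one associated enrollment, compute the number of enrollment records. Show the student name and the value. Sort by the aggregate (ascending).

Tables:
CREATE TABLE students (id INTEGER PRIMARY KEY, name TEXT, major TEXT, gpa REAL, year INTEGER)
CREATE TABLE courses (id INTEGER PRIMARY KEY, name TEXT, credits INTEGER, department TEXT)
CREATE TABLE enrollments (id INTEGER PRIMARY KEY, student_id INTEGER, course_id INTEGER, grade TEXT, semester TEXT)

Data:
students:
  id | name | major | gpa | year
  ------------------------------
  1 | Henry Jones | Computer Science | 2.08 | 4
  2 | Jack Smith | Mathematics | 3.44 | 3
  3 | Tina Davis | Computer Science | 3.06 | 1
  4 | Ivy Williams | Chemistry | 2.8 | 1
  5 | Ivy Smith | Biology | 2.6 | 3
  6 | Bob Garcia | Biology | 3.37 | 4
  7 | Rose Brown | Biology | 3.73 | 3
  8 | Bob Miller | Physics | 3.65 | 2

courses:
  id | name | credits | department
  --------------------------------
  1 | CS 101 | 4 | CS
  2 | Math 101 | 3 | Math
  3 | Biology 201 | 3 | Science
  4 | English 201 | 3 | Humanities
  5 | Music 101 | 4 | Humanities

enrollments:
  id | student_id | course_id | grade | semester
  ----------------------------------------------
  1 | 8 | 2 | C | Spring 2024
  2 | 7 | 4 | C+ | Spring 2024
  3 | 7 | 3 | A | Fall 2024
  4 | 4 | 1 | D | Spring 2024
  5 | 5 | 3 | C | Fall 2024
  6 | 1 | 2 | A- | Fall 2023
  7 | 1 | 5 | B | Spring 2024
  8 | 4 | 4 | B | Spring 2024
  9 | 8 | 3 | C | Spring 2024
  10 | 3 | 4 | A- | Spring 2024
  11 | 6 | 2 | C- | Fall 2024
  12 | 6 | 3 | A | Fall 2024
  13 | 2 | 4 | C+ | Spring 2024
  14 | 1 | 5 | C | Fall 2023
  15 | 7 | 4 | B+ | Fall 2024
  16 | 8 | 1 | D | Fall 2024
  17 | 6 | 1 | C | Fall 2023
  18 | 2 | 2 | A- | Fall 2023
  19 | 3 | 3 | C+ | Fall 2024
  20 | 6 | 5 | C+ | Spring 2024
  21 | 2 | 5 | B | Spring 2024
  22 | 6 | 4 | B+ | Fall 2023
SELECT p.name, COUNT(*) AS n FROM enrollments c JOIN students p ON c.student_id = p.id GROUP BY p.id, p.name ORDER BY n ASC

Execution result:
name | n
Ivy Smith | 1
Tina Davis | 2
Ivy Williams | 2
Henry Jones | 3
Jack Smith | 3
Rose Brown | 3
Bob Miller | 3
Bob Garcia | 5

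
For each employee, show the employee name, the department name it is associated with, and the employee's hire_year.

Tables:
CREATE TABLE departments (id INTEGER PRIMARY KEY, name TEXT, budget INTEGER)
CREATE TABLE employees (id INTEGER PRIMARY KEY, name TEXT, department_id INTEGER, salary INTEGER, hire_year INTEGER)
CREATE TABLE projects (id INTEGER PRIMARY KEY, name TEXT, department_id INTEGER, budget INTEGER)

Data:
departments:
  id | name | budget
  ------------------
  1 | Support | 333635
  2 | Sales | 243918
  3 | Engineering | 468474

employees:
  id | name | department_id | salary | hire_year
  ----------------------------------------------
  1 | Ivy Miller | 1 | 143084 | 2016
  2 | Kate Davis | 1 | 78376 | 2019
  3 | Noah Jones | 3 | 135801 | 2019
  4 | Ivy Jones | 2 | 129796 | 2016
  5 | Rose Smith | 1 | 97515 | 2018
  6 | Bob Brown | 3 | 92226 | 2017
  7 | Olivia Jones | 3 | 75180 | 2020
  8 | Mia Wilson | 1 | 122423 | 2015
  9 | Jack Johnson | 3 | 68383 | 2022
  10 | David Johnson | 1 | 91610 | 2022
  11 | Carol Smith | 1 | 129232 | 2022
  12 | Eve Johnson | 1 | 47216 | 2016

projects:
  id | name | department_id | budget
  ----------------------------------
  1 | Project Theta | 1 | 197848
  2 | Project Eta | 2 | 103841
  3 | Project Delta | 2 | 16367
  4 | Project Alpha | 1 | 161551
SELECT c.name, p.name AS department, c.hire_year FROM employees c JOIN departments p ON c.department_id = p.id

Execution result:
name | department | hire_year
Ivy Miller | Support | 2016
Kate Davis | Support | 2019
Noah Jones | Engineering | 2019
Ivy Jones | Sales | 2016
Rose Smith | Support | 2018
Bob Brown | Engineering | 2017
Olivia Jones | Engineering | 2020
Mia Wilson | Support | 2015
Jack Johnson | Engineering | 2022
David Johnson | Support | 2022
Carol Smith | Support | 2022
Eve Johnson | Support | 2016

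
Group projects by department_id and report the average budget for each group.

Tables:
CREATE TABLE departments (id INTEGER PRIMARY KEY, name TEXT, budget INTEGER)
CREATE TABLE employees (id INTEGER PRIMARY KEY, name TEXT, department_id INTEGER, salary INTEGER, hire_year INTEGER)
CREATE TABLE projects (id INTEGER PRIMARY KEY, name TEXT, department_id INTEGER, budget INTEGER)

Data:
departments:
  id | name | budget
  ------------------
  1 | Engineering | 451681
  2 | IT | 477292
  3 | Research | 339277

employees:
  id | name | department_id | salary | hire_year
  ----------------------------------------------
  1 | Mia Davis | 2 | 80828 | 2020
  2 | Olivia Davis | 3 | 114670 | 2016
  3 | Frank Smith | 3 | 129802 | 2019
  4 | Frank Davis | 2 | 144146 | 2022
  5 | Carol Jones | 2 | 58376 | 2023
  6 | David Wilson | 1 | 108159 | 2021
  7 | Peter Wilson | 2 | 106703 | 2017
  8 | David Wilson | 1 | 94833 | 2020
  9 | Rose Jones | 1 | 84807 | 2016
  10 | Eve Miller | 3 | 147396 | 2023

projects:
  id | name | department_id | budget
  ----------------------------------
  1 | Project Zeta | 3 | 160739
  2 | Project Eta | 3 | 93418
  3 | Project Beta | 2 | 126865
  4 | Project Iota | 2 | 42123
SELECT department_id, AVG(budget) AS avg_budget FROM projects GROUP BY department_id

Execution result:
department_id | avg_budget
2 | 84494.00
3 | 127078.50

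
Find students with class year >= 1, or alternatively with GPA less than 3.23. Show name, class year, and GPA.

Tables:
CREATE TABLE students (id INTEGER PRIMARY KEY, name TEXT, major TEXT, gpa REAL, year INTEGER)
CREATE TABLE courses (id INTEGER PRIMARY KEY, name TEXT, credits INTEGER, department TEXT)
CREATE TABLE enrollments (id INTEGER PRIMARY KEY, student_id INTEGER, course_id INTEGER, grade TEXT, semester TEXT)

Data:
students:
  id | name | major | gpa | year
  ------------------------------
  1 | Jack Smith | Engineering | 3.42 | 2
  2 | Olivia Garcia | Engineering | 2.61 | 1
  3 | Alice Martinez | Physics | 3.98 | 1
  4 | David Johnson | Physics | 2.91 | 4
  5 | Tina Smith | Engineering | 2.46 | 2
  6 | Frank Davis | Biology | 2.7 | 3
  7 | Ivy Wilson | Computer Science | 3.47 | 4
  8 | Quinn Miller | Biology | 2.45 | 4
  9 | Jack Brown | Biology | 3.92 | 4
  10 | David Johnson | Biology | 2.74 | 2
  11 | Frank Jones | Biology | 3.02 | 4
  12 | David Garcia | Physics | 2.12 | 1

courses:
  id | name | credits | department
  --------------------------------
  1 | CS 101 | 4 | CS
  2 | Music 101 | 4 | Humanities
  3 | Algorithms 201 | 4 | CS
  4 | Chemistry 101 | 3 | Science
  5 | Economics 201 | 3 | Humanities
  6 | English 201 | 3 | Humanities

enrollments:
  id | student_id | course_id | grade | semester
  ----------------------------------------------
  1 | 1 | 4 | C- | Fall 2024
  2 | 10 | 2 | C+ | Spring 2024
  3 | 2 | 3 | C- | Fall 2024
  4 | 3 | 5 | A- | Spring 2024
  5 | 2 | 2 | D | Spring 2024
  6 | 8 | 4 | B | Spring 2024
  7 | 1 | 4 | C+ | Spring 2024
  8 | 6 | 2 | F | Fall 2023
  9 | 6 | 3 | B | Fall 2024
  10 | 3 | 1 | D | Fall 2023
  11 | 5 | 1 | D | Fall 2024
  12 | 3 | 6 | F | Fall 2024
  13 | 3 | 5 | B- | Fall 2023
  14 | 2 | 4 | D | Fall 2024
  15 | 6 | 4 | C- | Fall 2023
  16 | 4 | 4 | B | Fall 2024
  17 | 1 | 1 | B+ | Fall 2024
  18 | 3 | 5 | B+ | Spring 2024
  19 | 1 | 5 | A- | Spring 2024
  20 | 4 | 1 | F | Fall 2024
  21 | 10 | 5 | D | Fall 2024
SELECT name, year, gpa FROM students WHERE year >= 1 OR gpa < 3.23

Execution result:
name | year | gpa
Jack Smith | 2 | 3.42
Olivia Garcia | 1 | 2.61
Alice Martinez | 1 | 3.98
David Johnson | 4 | 2.91
Tina Smith | 2 | 2.46
Frank Davis | 3 | 2.70
Ivy Wilson | 4 | 3.47
Quinn Miller | 4 | 2.45
Jack Brown | 4 | 3.92
David Johnson | 2 | 2.74
Frank Jones | 4 | 3.02
David Garcia | 1 | 2.12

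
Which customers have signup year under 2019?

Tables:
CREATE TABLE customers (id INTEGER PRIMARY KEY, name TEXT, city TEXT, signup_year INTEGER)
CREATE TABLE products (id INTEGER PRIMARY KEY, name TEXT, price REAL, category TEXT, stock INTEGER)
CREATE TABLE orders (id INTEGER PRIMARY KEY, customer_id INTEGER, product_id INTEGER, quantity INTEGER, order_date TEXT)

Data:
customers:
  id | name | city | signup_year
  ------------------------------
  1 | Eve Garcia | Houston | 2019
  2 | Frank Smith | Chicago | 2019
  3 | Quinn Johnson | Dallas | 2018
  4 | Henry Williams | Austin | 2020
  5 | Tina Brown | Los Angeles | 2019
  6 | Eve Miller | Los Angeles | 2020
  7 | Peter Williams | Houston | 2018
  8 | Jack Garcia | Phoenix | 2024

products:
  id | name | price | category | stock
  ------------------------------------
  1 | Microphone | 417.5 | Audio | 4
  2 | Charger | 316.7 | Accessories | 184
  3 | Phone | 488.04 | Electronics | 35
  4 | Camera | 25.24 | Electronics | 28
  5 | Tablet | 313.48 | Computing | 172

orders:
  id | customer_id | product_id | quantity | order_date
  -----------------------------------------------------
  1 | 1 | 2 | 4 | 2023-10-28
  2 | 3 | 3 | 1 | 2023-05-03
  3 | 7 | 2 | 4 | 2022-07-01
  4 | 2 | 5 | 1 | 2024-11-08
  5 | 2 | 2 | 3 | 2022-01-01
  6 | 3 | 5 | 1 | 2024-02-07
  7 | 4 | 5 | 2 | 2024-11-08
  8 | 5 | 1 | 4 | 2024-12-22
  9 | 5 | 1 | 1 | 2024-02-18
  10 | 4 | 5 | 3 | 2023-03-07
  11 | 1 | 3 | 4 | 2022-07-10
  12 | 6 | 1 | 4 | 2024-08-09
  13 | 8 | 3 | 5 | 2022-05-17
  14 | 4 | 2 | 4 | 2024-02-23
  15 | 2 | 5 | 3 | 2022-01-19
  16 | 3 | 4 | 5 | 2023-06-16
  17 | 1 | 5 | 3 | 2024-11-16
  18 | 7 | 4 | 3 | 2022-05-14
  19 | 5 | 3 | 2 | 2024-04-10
SELECT name, signup_year FROM customers WHERE signup_year < 2019

Execution result:
name | signup_year
Quinn Johnson | 2018
Peter Williams | 2018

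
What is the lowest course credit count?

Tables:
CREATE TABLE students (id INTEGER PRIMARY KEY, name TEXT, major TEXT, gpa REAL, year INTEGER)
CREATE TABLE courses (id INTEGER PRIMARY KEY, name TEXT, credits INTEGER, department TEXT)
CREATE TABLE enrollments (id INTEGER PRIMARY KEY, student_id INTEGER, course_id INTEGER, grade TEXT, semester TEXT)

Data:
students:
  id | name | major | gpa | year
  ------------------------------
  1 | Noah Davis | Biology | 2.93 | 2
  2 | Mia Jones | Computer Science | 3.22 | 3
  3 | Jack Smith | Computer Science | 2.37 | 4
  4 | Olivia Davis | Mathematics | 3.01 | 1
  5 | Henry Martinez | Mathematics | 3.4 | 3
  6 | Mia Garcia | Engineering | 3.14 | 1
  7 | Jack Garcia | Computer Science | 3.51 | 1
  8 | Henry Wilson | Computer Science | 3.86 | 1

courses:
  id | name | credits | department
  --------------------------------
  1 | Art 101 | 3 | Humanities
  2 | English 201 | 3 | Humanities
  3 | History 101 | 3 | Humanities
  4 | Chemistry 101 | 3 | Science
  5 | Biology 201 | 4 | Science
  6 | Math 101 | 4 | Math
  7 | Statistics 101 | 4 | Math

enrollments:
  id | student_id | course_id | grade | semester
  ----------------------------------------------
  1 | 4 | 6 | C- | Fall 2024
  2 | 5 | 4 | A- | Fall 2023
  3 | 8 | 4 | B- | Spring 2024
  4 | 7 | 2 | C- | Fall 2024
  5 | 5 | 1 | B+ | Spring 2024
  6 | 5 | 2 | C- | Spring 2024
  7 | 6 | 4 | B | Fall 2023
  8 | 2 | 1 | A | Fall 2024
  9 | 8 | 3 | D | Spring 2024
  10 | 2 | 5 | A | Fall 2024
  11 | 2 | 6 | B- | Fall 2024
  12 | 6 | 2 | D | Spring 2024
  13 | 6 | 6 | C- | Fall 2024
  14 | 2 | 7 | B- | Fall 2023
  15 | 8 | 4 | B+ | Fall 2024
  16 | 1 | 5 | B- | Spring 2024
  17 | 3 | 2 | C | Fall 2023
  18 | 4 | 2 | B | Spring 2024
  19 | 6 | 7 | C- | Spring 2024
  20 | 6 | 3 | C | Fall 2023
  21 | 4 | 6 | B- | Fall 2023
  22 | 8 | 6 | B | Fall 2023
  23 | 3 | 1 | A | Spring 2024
SELECT MIN(credits) FROM courses

Execution result:
3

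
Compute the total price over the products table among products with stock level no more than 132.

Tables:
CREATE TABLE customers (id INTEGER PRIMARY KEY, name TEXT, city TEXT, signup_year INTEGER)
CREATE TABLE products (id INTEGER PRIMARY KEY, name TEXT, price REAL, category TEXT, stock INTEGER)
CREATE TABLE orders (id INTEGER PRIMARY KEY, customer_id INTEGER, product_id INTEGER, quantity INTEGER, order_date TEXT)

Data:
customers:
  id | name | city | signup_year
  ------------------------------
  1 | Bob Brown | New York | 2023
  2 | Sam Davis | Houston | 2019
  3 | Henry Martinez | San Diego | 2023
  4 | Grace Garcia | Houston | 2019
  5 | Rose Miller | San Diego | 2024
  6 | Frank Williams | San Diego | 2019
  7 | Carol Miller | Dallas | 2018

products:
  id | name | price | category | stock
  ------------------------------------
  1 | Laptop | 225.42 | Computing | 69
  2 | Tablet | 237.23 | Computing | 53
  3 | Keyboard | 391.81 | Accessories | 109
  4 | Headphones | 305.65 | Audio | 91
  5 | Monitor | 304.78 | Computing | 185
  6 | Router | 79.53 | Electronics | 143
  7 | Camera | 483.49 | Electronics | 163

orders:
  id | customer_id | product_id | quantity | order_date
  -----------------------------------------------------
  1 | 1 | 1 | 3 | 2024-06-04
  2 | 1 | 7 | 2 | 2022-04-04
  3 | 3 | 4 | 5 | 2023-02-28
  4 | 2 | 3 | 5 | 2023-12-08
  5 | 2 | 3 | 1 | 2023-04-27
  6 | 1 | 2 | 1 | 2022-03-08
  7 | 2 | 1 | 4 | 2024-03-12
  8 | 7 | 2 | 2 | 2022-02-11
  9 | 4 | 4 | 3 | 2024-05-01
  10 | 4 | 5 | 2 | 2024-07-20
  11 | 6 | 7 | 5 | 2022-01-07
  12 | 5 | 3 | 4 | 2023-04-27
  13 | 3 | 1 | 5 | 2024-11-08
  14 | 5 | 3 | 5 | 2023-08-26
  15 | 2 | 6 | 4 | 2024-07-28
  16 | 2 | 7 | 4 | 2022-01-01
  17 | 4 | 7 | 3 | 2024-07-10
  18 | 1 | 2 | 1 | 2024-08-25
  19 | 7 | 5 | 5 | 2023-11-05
SELECT SUM(price) FROM products WHERE stock <= 132

Execution result:
1160.11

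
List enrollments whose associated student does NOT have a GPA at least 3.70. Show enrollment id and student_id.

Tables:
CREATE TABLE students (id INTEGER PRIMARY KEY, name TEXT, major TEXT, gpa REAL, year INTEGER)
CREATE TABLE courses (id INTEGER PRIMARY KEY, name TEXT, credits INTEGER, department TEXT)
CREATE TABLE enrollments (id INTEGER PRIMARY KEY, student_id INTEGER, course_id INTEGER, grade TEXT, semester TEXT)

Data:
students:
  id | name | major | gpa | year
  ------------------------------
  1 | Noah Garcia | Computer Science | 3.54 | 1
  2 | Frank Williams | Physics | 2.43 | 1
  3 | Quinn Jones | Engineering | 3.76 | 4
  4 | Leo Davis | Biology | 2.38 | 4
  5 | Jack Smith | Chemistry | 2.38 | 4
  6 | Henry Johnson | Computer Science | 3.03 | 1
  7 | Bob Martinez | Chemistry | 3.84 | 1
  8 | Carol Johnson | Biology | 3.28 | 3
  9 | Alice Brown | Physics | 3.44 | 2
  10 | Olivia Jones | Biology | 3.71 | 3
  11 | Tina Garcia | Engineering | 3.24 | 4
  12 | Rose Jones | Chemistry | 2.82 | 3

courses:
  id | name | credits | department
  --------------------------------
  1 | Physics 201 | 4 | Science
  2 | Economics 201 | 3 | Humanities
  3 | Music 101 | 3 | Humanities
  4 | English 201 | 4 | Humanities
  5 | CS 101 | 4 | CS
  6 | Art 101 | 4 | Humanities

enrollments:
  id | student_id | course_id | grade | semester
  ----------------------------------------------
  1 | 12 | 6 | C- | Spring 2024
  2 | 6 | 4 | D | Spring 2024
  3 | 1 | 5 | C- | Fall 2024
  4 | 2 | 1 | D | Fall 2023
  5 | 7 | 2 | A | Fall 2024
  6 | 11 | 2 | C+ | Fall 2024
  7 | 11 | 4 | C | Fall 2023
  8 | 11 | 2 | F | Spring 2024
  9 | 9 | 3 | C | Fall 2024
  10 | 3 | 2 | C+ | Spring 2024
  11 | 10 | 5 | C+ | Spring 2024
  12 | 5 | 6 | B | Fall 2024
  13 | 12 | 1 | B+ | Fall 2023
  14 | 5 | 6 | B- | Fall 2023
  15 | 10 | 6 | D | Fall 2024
SELECT id, student_id FROM enrollments WHERE student_id NOT IN (SELECT id FROM students WHERE gpa >= 3.7)

Execution result:
id | student_id
1 | 12
2 | 6
3 | 1
4 | 2
6 | 11
7 | 11
8 | 11
9 | 9
12 | 5
13 | 12
14 | 5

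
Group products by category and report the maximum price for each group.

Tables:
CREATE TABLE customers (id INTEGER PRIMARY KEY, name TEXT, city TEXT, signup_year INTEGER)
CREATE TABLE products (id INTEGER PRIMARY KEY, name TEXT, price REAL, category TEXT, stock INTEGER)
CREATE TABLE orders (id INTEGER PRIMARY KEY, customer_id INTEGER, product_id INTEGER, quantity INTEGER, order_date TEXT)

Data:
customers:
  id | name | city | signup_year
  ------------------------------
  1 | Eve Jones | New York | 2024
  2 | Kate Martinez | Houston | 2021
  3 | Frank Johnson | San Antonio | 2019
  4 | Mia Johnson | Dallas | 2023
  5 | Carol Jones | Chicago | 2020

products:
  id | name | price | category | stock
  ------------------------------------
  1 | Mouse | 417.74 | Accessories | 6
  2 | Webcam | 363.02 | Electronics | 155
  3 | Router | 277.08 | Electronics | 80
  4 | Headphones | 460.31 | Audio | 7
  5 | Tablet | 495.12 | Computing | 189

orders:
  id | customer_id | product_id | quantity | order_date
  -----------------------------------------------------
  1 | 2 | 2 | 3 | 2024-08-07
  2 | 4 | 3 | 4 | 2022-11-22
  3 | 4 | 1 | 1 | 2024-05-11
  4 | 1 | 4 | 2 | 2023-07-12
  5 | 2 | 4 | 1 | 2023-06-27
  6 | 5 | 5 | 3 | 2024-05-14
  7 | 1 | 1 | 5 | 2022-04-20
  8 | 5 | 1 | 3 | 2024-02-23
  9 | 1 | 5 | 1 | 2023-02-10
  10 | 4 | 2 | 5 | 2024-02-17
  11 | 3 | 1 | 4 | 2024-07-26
SELECT category, MAX(price) AS max_price FROM products GROUP BY category

Execution result:
category | max_price
Accessories | 417.74
Audio | 460.31
Computing | 495.12
Electronics | 363.02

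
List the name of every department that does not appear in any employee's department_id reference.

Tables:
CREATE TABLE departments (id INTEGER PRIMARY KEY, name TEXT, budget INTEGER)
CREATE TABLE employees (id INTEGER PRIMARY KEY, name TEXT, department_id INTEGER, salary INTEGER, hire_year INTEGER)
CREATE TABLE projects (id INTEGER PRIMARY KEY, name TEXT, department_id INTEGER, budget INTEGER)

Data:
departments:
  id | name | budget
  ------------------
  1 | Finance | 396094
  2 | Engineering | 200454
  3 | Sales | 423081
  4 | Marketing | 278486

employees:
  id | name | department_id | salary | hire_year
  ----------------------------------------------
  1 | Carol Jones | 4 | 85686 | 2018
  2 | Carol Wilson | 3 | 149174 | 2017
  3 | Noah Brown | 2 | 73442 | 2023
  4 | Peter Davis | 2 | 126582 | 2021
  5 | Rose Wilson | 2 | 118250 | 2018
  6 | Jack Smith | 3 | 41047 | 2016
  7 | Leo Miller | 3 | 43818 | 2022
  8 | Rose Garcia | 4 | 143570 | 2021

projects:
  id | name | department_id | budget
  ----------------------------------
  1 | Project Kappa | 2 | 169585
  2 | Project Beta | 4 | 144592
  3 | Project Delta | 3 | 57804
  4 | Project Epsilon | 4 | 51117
SELECT p.name FROM departments p LEFT JOIN employees c ON c.department_id = p.id WHERE c.id IS NULL

Execution result:
Finance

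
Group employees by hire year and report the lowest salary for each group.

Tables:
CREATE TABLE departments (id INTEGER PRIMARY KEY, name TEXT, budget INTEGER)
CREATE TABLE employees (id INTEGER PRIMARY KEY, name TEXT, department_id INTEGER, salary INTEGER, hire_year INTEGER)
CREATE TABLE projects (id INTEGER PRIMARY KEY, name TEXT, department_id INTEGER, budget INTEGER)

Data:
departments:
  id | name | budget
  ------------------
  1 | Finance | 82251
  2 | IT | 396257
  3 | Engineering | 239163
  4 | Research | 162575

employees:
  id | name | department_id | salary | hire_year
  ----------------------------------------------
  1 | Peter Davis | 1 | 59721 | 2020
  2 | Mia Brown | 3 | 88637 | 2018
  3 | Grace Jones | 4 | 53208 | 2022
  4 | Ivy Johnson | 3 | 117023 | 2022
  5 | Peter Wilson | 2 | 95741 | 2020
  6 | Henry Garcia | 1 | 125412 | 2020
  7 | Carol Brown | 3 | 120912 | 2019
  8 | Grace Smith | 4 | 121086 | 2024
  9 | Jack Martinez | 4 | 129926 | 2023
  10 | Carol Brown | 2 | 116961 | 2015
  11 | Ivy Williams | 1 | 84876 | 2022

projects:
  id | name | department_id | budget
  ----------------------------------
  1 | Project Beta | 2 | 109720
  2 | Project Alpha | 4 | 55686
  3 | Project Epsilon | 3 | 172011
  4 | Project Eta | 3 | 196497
SELECT hire_year, MIN(salary) AS min_salary FROM employees GROUP BY hire_year

Execution result:
hire_year | min_salary
2015 | 116961
2018 | 88637
2019 | 120912
2020 | 59721
2022 | 53208
2023 | 129926
2024 | 121086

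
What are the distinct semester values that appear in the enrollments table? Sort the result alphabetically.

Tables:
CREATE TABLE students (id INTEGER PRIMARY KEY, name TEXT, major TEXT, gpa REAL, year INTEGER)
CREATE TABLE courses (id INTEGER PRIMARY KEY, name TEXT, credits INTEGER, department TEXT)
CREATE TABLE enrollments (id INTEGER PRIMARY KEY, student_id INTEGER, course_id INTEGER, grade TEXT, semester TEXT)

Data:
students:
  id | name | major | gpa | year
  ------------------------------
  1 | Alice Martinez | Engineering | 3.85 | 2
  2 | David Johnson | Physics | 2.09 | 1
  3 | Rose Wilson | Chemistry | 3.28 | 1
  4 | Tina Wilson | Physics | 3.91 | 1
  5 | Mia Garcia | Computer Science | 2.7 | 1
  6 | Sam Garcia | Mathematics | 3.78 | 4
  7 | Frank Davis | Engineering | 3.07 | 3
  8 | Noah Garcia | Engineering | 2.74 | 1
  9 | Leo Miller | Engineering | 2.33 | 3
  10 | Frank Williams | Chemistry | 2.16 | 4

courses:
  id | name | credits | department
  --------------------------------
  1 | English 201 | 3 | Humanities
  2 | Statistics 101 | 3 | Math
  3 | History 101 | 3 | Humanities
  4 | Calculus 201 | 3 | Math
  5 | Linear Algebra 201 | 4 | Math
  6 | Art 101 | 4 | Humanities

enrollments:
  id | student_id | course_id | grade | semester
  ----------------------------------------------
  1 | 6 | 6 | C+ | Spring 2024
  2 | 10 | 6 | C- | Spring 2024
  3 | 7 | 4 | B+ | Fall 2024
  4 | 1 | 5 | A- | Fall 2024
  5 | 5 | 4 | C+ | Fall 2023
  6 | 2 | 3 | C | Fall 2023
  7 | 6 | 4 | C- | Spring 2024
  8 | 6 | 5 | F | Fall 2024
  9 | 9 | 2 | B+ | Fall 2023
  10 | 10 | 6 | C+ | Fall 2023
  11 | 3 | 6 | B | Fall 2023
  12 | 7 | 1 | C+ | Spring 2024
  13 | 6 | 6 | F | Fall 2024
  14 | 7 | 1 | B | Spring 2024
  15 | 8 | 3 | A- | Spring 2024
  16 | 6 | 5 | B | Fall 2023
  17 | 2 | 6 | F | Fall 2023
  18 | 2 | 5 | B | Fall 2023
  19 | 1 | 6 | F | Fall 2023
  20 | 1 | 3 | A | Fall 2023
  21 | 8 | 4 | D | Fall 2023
SELECT DISTINCT semester FROM enrollments ORDER BY semester

Execution result:
semester
Fall 2023
Fall 2024
Spring 2024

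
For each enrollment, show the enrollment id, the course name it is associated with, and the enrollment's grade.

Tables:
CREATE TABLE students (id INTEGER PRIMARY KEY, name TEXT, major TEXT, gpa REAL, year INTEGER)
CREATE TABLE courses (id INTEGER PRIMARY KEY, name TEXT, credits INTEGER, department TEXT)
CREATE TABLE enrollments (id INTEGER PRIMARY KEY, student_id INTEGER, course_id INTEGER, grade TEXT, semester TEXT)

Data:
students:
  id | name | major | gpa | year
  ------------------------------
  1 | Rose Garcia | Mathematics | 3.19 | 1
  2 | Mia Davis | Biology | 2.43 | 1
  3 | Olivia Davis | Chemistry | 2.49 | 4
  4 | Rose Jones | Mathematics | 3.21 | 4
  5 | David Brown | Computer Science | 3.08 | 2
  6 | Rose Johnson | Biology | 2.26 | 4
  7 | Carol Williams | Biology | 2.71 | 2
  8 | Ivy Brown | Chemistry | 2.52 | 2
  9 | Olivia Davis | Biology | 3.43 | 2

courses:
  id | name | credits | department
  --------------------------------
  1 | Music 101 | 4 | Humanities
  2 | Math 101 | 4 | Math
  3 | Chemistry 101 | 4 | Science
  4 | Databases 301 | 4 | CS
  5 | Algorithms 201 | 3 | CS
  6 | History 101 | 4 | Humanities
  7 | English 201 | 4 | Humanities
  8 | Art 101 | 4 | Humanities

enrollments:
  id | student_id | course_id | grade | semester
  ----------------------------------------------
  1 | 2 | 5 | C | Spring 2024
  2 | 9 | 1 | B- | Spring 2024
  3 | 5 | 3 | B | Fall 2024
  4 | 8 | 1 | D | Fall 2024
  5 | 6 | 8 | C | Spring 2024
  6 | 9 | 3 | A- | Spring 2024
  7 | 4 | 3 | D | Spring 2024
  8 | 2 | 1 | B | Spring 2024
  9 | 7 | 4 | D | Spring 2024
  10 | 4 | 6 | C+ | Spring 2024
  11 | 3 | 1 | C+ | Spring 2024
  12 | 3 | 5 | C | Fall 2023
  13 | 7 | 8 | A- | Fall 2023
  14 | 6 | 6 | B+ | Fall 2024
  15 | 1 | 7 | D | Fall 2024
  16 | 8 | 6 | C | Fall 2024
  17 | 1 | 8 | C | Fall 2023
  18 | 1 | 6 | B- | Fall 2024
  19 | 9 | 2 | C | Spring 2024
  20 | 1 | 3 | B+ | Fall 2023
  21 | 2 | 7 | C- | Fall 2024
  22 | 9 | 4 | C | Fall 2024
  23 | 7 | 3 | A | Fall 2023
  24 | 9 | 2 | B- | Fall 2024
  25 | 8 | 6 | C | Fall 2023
SELECT c.id, p.name AS course, c.grade FROM enrollments c JOIN courses p ON c.course_id = p.id

Execution result:
id | course | grade
1 | Algorithms 201 | C
2 | Music 101 | B-
3 | Chemistry 101 | B
4 | Music 101 | D
5 | Art 101 | C
6 | Chemistry 101 | A-
7 | Chemistry 101 | D
8 | Music 101 | B
9 | Databases 301 | D
10 | History 101 | C+
11 | Music 101 | C+
12 | Algorithms 201 | C
13 | Art 101 | A-
14 | History 101 | B+
15 | English 201 | D
16 | History 101 | C
17 | Art 101 | C
18 | History 101 | B-
19 | Math 101 | C
20 | Chemistry 101 | B+
21 | English 201 | C-
22 | Databases 301 | C
23 | Chemistry 101 | A
24 | Math 101 | B-
25 | History 101 | C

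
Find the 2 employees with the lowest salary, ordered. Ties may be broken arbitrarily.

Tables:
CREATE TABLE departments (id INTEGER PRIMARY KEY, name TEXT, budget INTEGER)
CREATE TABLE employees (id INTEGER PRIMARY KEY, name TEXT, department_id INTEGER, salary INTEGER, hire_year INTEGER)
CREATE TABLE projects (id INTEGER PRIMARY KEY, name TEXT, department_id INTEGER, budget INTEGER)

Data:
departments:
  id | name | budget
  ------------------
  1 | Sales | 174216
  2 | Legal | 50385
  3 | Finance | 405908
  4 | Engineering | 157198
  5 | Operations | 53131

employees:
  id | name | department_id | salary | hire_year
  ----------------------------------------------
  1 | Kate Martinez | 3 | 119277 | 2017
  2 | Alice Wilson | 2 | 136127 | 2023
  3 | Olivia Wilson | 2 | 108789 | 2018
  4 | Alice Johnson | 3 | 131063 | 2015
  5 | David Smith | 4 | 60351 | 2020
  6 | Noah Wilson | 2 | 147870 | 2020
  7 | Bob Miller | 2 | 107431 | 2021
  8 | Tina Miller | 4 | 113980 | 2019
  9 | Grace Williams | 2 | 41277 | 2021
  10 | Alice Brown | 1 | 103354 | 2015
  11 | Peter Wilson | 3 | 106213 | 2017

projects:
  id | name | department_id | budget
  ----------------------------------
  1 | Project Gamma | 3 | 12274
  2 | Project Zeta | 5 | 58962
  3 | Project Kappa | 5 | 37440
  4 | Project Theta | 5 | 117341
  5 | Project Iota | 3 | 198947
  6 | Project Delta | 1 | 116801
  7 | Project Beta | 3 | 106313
SELECT name, salary FROM employees ORDER BY salary ASC LIMIT 2

Execution result:
name | salary
Grace Williams | 41277
David Smith | 60351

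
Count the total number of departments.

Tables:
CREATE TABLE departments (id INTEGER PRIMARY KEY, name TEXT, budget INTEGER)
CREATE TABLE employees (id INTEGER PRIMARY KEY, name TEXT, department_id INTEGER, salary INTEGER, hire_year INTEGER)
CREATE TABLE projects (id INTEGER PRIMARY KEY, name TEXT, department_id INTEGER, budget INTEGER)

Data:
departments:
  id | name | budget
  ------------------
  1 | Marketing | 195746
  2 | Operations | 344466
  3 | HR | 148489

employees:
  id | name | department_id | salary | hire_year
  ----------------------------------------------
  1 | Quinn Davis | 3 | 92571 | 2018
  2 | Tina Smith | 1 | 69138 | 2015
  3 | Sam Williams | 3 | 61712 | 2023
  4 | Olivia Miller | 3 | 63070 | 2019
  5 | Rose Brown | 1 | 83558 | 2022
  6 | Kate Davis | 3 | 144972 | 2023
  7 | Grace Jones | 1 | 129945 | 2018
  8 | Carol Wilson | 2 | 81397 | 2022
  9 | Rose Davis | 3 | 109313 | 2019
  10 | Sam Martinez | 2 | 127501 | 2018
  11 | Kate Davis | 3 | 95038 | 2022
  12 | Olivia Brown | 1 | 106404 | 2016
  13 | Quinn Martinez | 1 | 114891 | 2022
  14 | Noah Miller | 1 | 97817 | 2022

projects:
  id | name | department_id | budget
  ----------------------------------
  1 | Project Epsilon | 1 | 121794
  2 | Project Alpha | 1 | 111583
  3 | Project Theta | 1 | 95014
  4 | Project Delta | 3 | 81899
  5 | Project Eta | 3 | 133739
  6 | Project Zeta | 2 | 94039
SELECT COUNT(*) FROM departments

Execution result:
3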